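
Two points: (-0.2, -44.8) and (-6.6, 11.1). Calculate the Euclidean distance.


dx = -6.6 + 0.2 = -6.4
dy = 11.1 + 44.8 = 55.9
d = sqrt(40.96 + 3124.81) = sqrt(3165.77) = 56.2652

56.2652


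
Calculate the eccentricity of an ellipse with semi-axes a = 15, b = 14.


c = sqrt(225-196) = sqrt(29) = 5.3852
e = c/a = sqrt(29)/15 = 0.3590

e = 0.3590


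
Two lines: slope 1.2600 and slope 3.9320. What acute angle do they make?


m1-m2 = -2.672
1+m1*m2 = 5.95432
tan(theta) = |-2.672/5.95432| = 0.448750
theta = arctan(|-2.672/5.95432|) = 24.1681 degrees (acute angle)

24.1681 degrees


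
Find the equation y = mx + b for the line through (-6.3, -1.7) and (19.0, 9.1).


m = (10.8)/(25.3) = 0.4269
b = y1 - m*x1 = -1.7 - (10.8*(-6.3))/(25.3) = -1.7 + 2.6893 = 0.9893

y = 0.4269x + 0.9893


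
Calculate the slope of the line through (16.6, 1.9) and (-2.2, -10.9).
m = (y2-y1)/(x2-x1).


dy = -10.9 - 1.9 = -12.8
dx = -2.2 - 16.6 = -18.8
m = -12.8/(-18.8) = 0.6809

m = 0.6809


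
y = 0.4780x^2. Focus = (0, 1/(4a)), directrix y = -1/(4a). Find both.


a = 0.4780
1/(4a) = 0.5230
Focus = (0, 0.5230)
Directrix: y = -0.5230

Focus = (0, 0.5230), Directrix: y = -0.5230


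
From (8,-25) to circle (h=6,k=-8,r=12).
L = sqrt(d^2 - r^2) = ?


d = sqrt((8-6)^2 + (-25+ 8)^2) = sqrt(4+289) = 17.1172
L = sqrt(293.0000 - 144) = sqrt(149.0000) = 12.2066

12.2066


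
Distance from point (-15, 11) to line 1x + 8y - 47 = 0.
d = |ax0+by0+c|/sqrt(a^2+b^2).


|1*(-15) + 8*11 - 47| = |26| = 26
sqrt(1 + 64) = sqrt(65) = 8.0623
d = 26/sqrt(65) = 3.2249

3.2249


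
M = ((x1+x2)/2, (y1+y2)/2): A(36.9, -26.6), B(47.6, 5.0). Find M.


Mx = (36.9 + 47.6)/2 = 84.5/2 = 42.2500
My = (-26.6 + 5.0)/2 = -21.6/2 = -10.8000

(42.2500, -10.8000)


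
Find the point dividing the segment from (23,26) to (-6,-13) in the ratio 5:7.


Px = (5*(-6) + 7*23)/12 = 131/12 = 10.9167
Py = (5*(-13) + 7*26)/12 = 117/12 = 9.7500

P = (10.9167, 9.7500)


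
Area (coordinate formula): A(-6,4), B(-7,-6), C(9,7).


-6*(-6-7) = 78
-7*(7-4) = -21
9*(4+ 6) = 90
sum = 147
Area = |147|/2 = 73.5000

73.5000 sq units


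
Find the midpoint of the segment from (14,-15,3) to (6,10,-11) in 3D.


Mx = (14+6)/2 = 10.0000
My = (-15+10)/2 = -2.5000
Mz = (3- 11)/2 = -4.0000

M = (10.0000, -2.5000, -4.0000)


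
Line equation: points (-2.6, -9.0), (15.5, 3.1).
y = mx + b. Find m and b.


m = (12.1)/(18.1) = 0.6685
b = y1 - m*x1 = -9.0 - (12.1*(-2.6))/(18.1) = -9.0 + 1.7381 = -7.2619

y = 0.6685x - 7.2619


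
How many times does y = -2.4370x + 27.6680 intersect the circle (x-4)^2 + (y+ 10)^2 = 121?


Substitute y = -2.4370x + 27.6680: (x-4)^2 + (-2.4370x+27.6680+ 10)^2 = 121
Expand to Ax^2 + Bx + C = 0, where b-k = 37.668
A = 1+m^2 = 6.938969
B = 2(m(b-k) - h) = 2(-2.4370*37.668 - 4) = -191.593832
C = h^2 + (b-k)^2 - r^2 = 16 + 1418.878224 - 121 = 1313.878224
disc = B^2-4AC = 36708.1965 - 36467.8411 = 240.3554
disc > 0

2 intersection points


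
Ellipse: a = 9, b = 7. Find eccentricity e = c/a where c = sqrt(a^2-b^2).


c = sqrt(81-49) = sqrt(32) = 5.6569
e = c/a = sqrt(32)/9 = 0.6285

e = 0.6285


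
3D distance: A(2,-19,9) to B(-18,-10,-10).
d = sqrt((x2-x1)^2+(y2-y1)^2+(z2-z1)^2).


dx=-20, dy=9, dz=-19
d = sqrt(400+81+361) = sqrt(842) = 29.0172

29.0172


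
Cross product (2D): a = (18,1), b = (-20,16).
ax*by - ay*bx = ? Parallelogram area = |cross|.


cross = 18*16 - 1*(-20) = 288 + 20 = 308
Parallelogram area = |308| = 308

cross = 308, parallelogram area = 308


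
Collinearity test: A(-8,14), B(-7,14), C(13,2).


-8*(14-2) - 7*(2-14) + 13*(14-14)
= -96 + 84 + 0 = -12

No, not collinear (determinant = -12)


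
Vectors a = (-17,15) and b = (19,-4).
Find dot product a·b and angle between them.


a·b = -17*19 + 15*(-4) = -323 - 60 = -383
|a| = sqrt(289+225) = 22.6716
|b| = sqrt(361+16) = 19.4165
cos(theta) = -383/(sqrt(514)*sqrt(377)) = -383/sqrt(193778) = -0.870055
theta = arccos(-383/sqrt(193778)) = 150.4650 degrees

a·b = -383, theta = 150.4650 deg


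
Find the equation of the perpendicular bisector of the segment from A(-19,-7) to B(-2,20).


Midpoint = (-10.5, 6.5)
Slope of AB = dy/dx = 27/17 = 1.5882
Perp slope = -dx/dy = -17/27 = -0.6296
b = My - (perp slope)*Mx = 6.5 + (17*(-10.5))/27 = 6.5 - 6.6111 = -0.1111

y = -0.6296x - 0.1111


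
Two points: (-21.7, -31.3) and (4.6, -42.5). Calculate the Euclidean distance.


dx = 4.6 + 21.7 = 26.3
dy = -42.5 + 31.3 = -11.2
d = sqrt(691.69 + 125.44) = sqrt(817.13) = 28.5855

28.5855


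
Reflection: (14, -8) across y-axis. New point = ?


Reflection rule for y-axis: (-x, y)
(14, -8) -> (-14, -8)

(-14, -8)


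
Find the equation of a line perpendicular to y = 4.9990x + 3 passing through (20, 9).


Perpendicular slope = -1/m1 = -1/4.9990 = -0.2000
b2 = y0 - m2*x0 = 9 + 20/4.9990 = 9 + 4.0008 = 13.0008

y = -0.2000x + 13.0008


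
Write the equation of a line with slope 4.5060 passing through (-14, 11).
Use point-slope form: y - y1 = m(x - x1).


y - 11 = 4.5060(x + 14)
y = 4.5060x + 11 - 4.5060*(-14)
y = 4.5060x + 74.0840

y = 4.5060x + 74.0840


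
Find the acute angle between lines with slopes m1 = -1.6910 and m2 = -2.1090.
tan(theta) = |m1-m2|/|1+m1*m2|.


m1-m2 = 0.418
1+m1*m2 = 4.566319
tan(theta) = |0.418/4.566319| = 0.091540
theta = arctan(|0.418/4.566319|) = 5.2303 degrees (acute angle)

5.2303 degrees


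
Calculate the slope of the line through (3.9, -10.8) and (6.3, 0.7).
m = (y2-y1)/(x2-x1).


dy = 0.7 + 10.8 = 11.5
dx = 6.3 - 3.9 = 2.4
m = 11.5/2.4 = 4.7917

m = 4.7917


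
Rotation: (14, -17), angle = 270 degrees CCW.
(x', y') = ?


cos(270) = 0, sin(270) = -1
x' = 14*0 + 17*(-1) = -17
y' = 14*(-1) - 17*0 = -14

(-17, -14)


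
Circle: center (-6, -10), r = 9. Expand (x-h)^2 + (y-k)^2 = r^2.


(x+ 6)^2 + (y+ 10)^2 = 9^2
D = -2h = 12, E = -2k = 20
F = h^2+k^2-r^2 = 36+100-81 = 55

x^2 + y^2 + 12x + 20y + 55 = 0


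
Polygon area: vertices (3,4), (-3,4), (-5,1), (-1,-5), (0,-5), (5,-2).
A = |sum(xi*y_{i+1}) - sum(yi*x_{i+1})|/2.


sum(xi*y_{i+1}) = 3*4 - 3*1 - 5*(-5) - 1*(-5) + 0*(-2) + 5*4 = 59
sum(yi*x_{i+1}) = 4*(-3) + 4*(-5) + 1*(-1) - 5*0 - 5*5 - 2*3 = -64
Area = |59 + 64|/2 = 123/2 = 61.5000

61.5000 sq units


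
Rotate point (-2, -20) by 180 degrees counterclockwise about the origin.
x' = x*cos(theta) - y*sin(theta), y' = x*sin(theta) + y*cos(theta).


cos(180) = -1, sin(180) = 0
x' = -2*(-1) + 20*0 = 2
y' = -2*0 - 20*(-1) = 20

(2, 20)


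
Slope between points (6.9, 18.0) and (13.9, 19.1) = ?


dy = 19.1 - 18.0 = 1.1
dx = 13.9 - 6.9 = 7.0
m = 1.1/7.0 = 0.1571

m = 0.1571


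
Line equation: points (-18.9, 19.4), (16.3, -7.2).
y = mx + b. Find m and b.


m = (-26.6)/(35.2) = -0.7557
b = y1 - m*x1 = 19.4 - (-26.6*(-18.9))/(35.2) = 19.4 - 14.2824 = 5.1176

y = -0.7557x + 5.1176


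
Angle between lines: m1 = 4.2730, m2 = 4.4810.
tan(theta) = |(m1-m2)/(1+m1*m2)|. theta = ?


m1-m2 = -0.208
1+m1*m2 = 20.147313
tan(theta) = |-0.208/20.147313| = 0.010324
theta = arctan(|-0.208/20.147313|) = 0.5915 degrees (acute angle)

0.5915 degrees


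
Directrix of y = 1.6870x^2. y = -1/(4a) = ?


a = 1.6870
1/(4a) = 0.1482
directrix: y = -0.1482 = -0.1482

y = -0.1482


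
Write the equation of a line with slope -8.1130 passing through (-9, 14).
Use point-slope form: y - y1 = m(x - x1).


y - 14 = -8.1130(x + 9)
y = -8.1130x + 14 + 8.1130*(-9)
y = -8.1130x - 59.0170

y = -8.1130x - 59.0170


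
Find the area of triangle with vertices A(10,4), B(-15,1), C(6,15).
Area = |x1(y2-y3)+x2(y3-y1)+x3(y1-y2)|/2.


10*(1-15) = -140
-15*(15-4) = -165
6*(4-1) = 18
sum = -287
Area = |-287|/2 = 143.5000

143.5000 sq units


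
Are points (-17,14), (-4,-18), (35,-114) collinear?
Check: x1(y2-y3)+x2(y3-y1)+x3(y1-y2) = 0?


-17*(-18+ 114) - 4*(-114-14) + 35*(14+ 18)
= -1632 + 512 + 1120 = 0

Yes, collinear (determinant = 0)


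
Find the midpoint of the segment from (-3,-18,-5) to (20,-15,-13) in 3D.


Mx = (-3+20)/2 = 8.5000
My = (-18- 15)/2 = -16.5000
Mz = (-5- 13)/2 = -9.0000

M = (8.5000, -16.5000, -9.0000)


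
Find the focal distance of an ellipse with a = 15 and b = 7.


c^2 = 15^2 - 7^2 = 225 - 49 = 176
c = sqrt(176) = 13.2665

c = 13.2665


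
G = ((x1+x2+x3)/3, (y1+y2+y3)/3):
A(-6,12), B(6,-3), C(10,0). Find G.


Gx = (-6+6+10)/3 = 10/3 = 3.3333
Gy = (12- 3+0)/3 = 9/3 = 3.0000

G = (3.3333, 3.0000)


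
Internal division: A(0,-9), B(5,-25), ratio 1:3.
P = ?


Px = (1*5 + 3*0)/4 = 5/4 = 1.2500
Py = (1*(-25) + 3*(-9))/4 = -52/4 = -13.0000

P = (1.2500, -13.0000)


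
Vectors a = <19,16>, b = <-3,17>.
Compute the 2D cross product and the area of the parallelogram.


cross = 19*17 - 16*(-3) = 323 + 48 = 371
Parallelogram area = |371| = 371

cross = 371, parallelogram area = 371


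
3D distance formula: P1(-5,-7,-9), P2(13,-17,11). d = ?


dx=18, dy=-10, dz=20
d = sqrt(324+100+400) = sqrt(824) = 28.7054

28.7054


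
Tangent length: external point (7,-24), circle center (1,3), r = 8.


d = sqrt((7-1)^2 + (-24-3)^2) = sqrt(36+729) = 27.6586
L = sqrt(765.0000 - 64) = sqrt(701.0000) = 26.4764

26.4764


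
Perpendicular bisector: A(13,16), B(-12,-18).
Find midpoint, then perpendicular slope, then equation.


Midpoint = (0.5, -1)
Slope of AB = dy/dx = -34/(-25) = 1.3600
Perp slope = -dx/dy = -25/34 = -0.7353
b = My - (perp slope)*Mx = -1 + (-25*0.5)/(-34) = -1 + 0.3676 = -0.6324

y = -0.7353x - 0.6324


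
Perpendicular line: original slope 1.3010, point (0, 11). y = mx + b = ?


Perpendicular slope = -1/m1 = -1/1.3010 = -0.7686
b2 = y0 - m2*x0 = 11 + 0/1.3010 = 11 + 0 = 11.0000

y = -0.7686x + 11.0000


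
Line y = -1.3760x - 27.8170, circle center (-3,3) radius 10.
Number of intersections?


Substitute y = -1.3760x - 27.8170: (x+ 3)^2 + (-1.3760x- 27.8170-3)^2 = 100
Expand to Ax^2 + Bx + C = 0, where b-k = -30.817
A = 1+m^2 = 2.893376
B = 2(m(b-k) - h) = 2(-1.3760*(-30.817) + 3) = 90.808384
C = h^2 + (b-k)^2 - r^2 = 9 + 949.687489 - 100 = 858.687489
disc = B^2-4AC = 8246.1626 - 9938.0231 = -1691.8605
disc < 0

0 intersection points


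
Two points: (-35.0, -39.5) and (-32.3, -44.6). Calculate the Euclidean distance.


dx = -32.3 + 35.0 = 2.7
dy = -44.6 + 39.5 = -5.1
d = sqrt(7.29 + 26.01) = sqrt(33.3) = 5.7706

5.7706


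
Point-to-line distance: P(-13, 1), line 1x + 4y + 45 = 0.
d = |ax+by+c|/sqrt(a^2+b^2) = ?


|1*(-13) + 4*1 + 45| = |36| = 36
sqrt(1 + 16) = sqrt(17) = 4.1231
d = 36/sqrt(17) = 8.7313

8.7313


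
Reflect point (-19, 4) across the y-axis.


Reflection rule for y-axis: (-x, y)
(-19, 4) -> (19, 4)

(19, 4)


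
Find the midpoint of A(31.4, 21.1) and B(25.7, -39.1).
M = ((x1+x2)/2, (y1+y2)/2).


Mx = (31.4 + 25.7)/2 = 57.1/2 = 28.5500
My = (21.1 - 39.1)/2 = -18.0/2 = -9.0000

(28.5500, -9.0000)


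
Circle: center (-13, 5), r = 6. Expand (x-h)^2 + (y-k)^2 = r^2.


(x+ 13)^2 + (y-5)^2 = 6^2
D = -2h = 26, E = -2k = -10
F = h^2+k^2-r^2 = 169+25-36 = 158

x^2 + y^2 + 26x - 10y + 158 = 0


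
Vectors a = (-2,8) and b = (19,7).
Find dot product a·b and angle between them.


a·b = -2*19 + 8*7 = -38 + 56 = 18
|a| = sqrt(4+64) = 8.2462
|b| = sqrt(361+49) = 20.2485
cos(theta) = 18/(sqrt(68)*sqrt(410)) = 18/sqrt(27880) = 0.107802
theta = arccos(18/sqrt(27880)) = 83.8114 degrees

a·b = 18, theta = 83.8114 deg


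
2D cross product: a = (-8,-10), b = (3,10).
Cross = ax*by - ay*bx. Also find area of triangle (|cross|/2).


cross = -8*10 + 10*3 = -80 + 30 = -50
Triangle area = |-50|/2 = 50/2 = 25.0000

cross = -50, triangle area = 25.0000


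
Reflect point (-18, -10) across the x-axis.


Reflection rule for x-axis: (x, -y)
(-18, -10) -> (-18, 10)

(-18, 10)


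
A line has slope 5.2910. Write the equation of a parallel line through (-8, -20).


Parallel lines have equal slopes.
m2 = 5.2910
b2 = -20 - 5.2910*(-8) = 22.3280

y = 5.2910x + 22.3280


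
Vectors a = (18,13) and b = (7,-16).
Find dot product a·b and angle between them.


a·b = 18*7 + 13*(-16) = 126 - 208 = -82
|a| = sqrt(324+169) = 22.2036
|b| = sqrt(49+256) = 17.4642
cos(theta) = -82/(sqrt(493)*sqrt(305)) = -82/sqrt(150365) = -0.211466
theta = arccos(-82/sqrt(150365)) = 102.2083 degrees

a·b = -82, theta = 102.2083 deg


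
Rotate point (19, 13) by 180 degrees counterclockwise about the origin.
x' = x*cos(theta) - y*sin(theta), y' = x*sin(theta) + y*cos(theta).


cos(180) = -1, sin(180) = 0
x' = 19*(-1) - 13*0 = -19
y' = 19*0 + 13*(-1) = -13

(-19, -13)


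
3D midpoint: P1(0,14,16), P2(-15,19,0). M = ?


Mx = (0- 15)/2 = -7.5000
My = (14+19)/2 = 16.5000
Mz = (16+0)/2 = 8.0000

M = (-7.5000, 16.5000, 8.0000)


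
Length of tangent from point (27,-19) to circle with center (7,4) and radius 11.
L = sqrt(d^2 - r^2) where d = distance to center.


d = sqrt((27-7)^2 + (-19-4)^2) = sqrt(400+529) = 30.4795
L = sqrt(929.0000 - 121) = sqrt(808.0000) = 28.4253

28.4253


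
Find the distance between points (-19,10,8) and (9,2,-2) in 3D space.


dx=28, dy=-8, dz=-10
d = sqrt(784+64+100) = sqrt(948) = 30.7896

30.7896


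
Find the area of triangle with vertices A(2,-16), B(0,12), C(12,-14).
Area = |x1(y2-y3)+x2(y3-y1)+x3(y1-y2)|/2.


2*(12+ 14) = 52
0*(-14+ 16) = 0
12*(-16-12) = -336
sum = -284
Area = |-284|/2 = 142.0000

142.0000 sq units


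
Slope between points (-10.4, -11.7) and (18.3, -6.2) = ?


dy = -6.2 + 11.7 = 5.5
dx = 18.3 + 10.4 = 28.7
m = 5.5/28.7 = 0.1916

m = 0.1916


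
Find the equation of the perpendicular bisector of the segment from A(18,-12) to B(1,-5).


Midpoint = (9.5, -8.5)
Slope of AB = dy/dx = 7/(-17) = -0.4118
Perp slope = -dx/dy = 17/7 = 2.4286
b = My - (perp slope)*Mx = -8.5 + (-17*9.5)/7 = -8.5 - 23.0714 = -31.5714

y = 2.4286x - 31.5714


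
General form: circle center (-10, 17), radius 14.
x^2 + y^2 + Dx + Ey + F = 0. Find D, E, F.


(x+ 10)^2 + (y-17)^2 = 14^2
D = -2h = 20, E = -2k = -34
F = h^2+k^2-r^2 = 100+289-196 = 193

D = 20, E = -34, F = 193


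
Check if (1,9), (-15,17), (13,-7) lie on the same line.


1*(17+ 7) - 15*(-7-9) + 13*(9-17)
= 24 + 240 - 104 = 160

No, not collinear (determinant = 160)


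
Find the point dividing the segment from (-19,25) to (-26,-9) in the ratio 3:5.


Px = (3*(-26) + 5*(-19))/8 = -173/8 = -21.6250
Py = (3*(-9) + 5*25)/8 = 98/8 = 12.2500

P = (-21.6250, 12.2500)


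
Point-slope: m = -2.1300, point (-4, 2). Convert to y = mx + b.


y - 2 = -2.1300(x + 4)
y = -2.1300x + 2 + 2.1300*(-4)
y = -2.1300x - 6.5200

y = -2.1300x - 6.5200


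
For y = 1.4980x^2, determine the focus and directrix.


a = 1.4980
1/(4a) = 0.1669
Focus = (0, 0.1669)
Directrix: y = -0.1669

Focus = (0, 0.1669), Directrix: y = -0.1669


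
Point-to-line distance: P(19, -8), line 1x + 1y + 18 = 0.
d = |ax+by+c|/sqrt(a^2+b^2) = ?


|1*19 + 1*(-8) + 18| = |29| = 29
sqrt(1 + 1) = sqrt(2) = 1.4142
d = 29/sqrt(2) = 20.5061

20.5061


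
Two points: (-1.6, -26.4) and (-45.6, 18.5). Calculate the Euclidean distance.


dx = -45.6 + 1.6 = -44.0
dy = 18.5 + 26.4 = 44.9
d = sqrt(1936.0 + 2016.01) = sqrt(3952.01) = 62.8650

62.8650


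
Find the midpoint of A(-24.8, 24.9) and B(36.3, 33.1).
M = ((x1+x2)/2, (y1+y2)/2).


Mx = (-24.8 + 36.3)/2 = 11.5/2 = 5.7500
My = (24.9 + 33.1)/2 = 58.0/2 = 29.0000

(5.7500, 29.0000)


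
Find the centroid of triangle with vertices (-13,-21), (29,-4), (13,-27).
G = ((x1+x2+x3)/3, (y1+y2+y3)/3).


Gx = (-13+29+13)/3 = 29/3 = 9.6667
Gy = (-21- 4- 27)/3 = -52/3 = -17.3333

G = (9.6667, -17.3333)


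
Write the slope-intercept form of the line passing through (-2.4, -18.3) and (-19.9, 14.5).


m = (32.8)/(-17.5) = -1.8743
b = y1 - m*x1 = -18.3 - (32.8*(-2.4))/(-17.5) = -18.3 - 4.4983 = -22.7983

y = -1.8743x - 22.7983


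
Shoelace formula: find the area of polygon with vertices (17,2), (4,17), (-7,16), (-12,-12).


sum(xi*y_{i+1}) = 17*17 + 4*16 - 7*(-12) - 12*2 = 413
sum(yi*x_{i+1}) = 2*4 + 17*(-7) + 16*(-12) - 12*17 = -507
Area = |413 + 507|/2 = 920/2 = 460.0000

460.0000 sq units


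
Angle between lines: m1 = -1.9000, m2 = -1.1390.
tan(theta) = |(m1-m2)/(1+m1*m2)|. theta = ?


m1-m2 = -0.761
1+m1*m2 = 3.1641
tan(theta) = |-0.761/3.1641| = 0.240511
theta = arctan(|-0.761/3.1641|) = 13.5234 degrees (acute angle)

13.5234 degrees


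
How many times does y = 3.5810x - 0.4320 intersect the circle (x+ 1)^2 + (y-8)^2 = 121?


Substitute y = 3.5810x - 0.4320: (x+ 1)^2 + (3.5810x- 0.4320-8)^2 = 121
Expand to Ax^2 + Bx + C = 0, where b-k = -8.432
A = 1+m^2 = 13.823561
B = 2(m(b-k) - h) = 2(3.5810*(-8.432) + 1) = -58.389984
C = h^2 + (b-k)^2 - r^2 = 1 + 71.098624 - 121 = -48.901376
disc = B^2-4AC = 3409.3902 + 2703.9646 = 6113.3548
disc > 0

2 intersection points


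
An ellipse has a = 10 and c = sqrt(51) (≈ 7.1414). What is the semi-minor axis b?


b^2 = 10^2 - (sqrt(51))^2 = 100 - 51 = 49
b = sqrt(49) = 7

b = 7


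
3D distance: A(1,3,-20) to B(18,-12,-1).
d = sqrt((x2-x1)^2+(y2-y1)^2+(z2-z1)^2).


dx=17, dy=-15, dz=19
d = sqrt(289+225+361) = sqrt(875) = 29.5804

29.5804


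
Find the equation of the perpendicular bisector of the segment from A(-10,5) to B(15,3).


Midpoint = (2.5, 4)
Slope of AB = dy/dx = -2/25 = -0.0800
Perp slope = -dx/dy = 25/2 = 12.5000
b = My - (perp slope)*Mx = 4 + (25*2.5)/(-2) = 4 - 31.2500 = -27.2500

y = 12.5000x - 27.2500


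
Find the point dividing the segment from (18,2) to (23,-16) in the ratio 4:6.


Px = (4*23 + 6*18)/10 = 200/10 = 20.0000
Py = (4*(-16) + 6*2)/10 = -52/10 = -5.2000

P = (20.0000, -5.2000)


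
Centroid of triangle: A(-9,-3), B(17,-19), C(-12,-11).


Gx = (-9+17- 12)/3 = -4/3 = -1.3333
Gy = (-3- 19- 11)/3 = -33/3 = -11.0000

G = (-1.3333, -11.0000)


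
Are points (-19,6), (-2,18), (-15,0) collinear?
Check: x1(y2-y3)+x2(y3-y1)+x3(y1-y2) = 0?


-19*(18-0) - 2*(0-6) - 15*(6-18)
= -342 + 12 + 180 = -150

No, not collinear (determinant = -150)


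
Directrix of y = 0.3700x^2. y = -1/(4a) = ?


a = 0.3700
1/(4a) = 0.6757
directrix: y = -0.6757 = -0.6757

y = -0.6757


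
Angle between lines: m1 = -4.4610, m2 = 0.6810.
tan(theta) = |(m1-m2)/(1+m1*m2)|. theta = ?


m1-m2 = -5.142
1+m1*m2 = -2.037941
tan(theta) = |-5.142/(-2.037941)| = 2.523135
theta = arctan(|-5.142/(-2.037941)|) = 68.3800 degrees (acute angle)

68.3800 degrees


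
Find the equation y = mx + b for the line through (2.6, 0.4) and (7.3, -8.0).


m = (-8.4)/(4.7) = -1.7872
b = y1 - m*x1 = 0.4 - (-8.4*2.6)/(4.7) = 0.4 + 4.6468 = 5.0468

y = -1.7872x + 5.0468


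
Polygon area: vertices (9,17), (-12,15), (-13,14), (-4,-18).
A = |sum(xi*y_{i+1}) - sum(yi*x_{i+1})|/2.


sum(xi*y_{i+1}) = 9*15 - 12*14 - 13*(-18) - 4*17 = 133
sum(yi*x_{i+1}) = 17*(-12) + 15*(-13) + 14*(-4) - 18*9 = -617
Area = |133 + 617|/2 = 750/2 = 375.0000

375.0000 sq units


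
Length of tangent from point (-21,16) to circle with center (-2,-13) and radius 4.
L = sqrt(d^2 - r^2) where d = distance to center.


d = sqrt((-21+ 2)^2 + (16+ 13)^2) = sqrt(361+841) = 34.6699
L = sqrt(1202.0000 - 16) = sqrt(1186.0000) = 34.4384

34.4384


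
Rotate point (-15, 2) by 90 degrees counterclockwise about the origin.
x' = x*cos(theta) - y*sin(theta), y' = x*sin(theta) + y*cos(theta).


cos(90) = 0, sin(90) = 1
x' = -15*0 - 2*1 = -2
y' = -15*1 + 2*0 = -15

(-2, -15)


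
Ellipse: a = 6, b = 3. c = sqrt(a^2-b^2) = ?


c^2 = 6^2 - 3^2 = 36 - 9 = 27
c = sqrt(27) = 5.1962

c = 5.1962


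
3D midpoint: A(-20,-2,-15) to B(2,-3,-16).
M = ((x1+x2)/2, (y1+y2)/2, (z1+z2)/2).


Mx = (-20+2)/2 = -9.0000
My = (-2- 3)/2 = -2.5000
Mz = (-15- 16)/2 = -15.5000

M = (-9.0000, -2.5000, -15.5000)


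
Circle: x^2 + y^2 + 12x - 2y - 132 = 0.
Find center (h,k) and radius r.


h = -D/2 = -12/2 = -6
k = -E/2 = 2/2 = 1
r^2 = h^2 + k^2 - F = 36 + 1 + 132 = 169
r = 13

Center (-6, 1), radius = 13


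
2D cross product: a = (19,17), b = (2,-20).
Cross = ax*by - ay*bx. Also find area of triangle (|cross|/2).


cross = 19*(-20) - 17*2 = -380 - 34 = -414
Triangle area = |-414|/2 = 414/2 = 207.0000

cross = -414, triangle area = 207.0000


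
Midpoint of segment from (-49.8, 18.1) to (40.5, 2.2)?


Mx = (-49.8 + 40.5)/2 = -9.3/2 = -4.6500
My = (18.1 + 2.2)/2 = 20.3/2 = 10.1500

(-4.6500, 10.1500)


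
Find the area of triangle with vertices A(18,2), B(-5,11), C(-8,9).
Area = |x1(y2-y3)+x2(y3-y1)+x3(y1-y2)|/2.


18*(11-9) = 36
-5*(9-2) = -35
-8*(2-11) = 72
sum = 73
Area = |73|/2 = 36.5000

36.5000 sq units


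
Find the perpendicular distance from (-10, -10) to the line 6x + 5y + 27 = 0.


|6*(-10) + 5*(-10) + 27| = |-83| = 83
sqrt(36 + 25) = sqrt(61) = 7.8102
d = 83/sqrt(61) = 10.6271

10.6271


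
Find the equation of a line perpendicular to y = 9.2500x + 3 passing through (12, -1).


Perpendicular slope = -1/m1 = -1/9.2500 = -0.1081
b2 = y0 - m2*x0 = -1 + 12/9.2500 = -1 + 1.2973 = 0.2973

y = -0.1081x + 0.2973


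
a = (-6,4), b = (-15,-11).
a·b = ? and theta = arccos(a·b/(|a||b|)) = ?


a·b = -6*(-15) + 4*(-11) = 90 - 44 = 46
|a| = sqrt(36+16) = 7.2111
|b| = sqrt(225+121) = 18.6011
cos(theta) = 46/(sqrt(52)*sqrt(346)) = 46/sqrt(17992) = 0.342940
theta = arccos(46/sqrt(17992)) = 69.9439 degrees

a·b = 46, theta = 69.9439 deg


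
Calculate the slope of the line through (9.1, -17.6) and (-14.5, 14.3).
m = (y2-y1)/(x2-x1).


dy = 14.3 + 17.6 = 31.9
dx = -14.5 - 9.1 = -23.6
m = 31.9/(-23.6) = -1.3517

m = -1.3517


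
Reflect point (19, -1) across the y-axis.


Reflection rule for y-axis: (-x, y)
(19, -1) -> (-19, -1)

(-19, -1)


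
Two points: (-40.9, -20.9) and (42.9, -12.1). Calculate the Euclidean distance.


dx = 42.9 + 40.9 = 83.8
dy = -12.1 + 20.9 = 8.8
d = sqrt(7022.44 + 77.44) = sqrt(7099.88) = 84.2608

84.2608


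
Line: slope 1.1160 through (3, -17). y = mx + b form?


y + 17 = 1.1160(x - 3)
y = 1.1160x - 17 - 1.1160*3
y = 1.1160x - 20.3480

y = 1.1160x - 20.3480


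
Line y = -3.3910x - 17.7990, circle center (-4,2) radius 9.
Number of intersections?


Substitute y = -3.3910x - 17.7990: (x+ 4)^2 + (-3.3910x- 17.7990-2)^2 = 81
Expand to Ax^2 + Bx + C = 0, where b-k = -19.799
A = 1+m^2 = 12.498881
B = 2(m(b-k) - h) = 2(-3.3910*(-19.799) + 4) = 142.276818
C = h^2 + (b-k)^2 - r^2 = 16 + 392.000401 - 81 = 327.000401
disc = B^2-4AC = 20242.6929 - 16348.5564 = 3894.1365
disc > 0

2 intersection points


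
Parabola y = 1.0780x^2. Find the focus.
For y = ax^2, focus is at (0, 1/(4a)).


a = 1.0780
4a = 4.3120
focus = (0, 1/4.3120) = (0, 0.2319)

Focus = (0, 0.2319)


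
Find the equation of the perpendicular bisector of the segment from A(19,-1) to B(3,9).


Midpoint = (11, 4)
Slope of AB = dy/dx = 10/(-16) = -0.6250
Perp slope = -dx/dy = 16/10 = 1.6000
b = My - (perp slope)*Mx = 4 + (-16*11)/10 = 4 - 17.6000 = -13.6000

y = 1.6000x - 13.6000


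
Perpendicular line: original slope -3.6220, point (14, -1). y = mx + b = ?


Perpendicular slope = -1/m1 = -1/(-3.6220) = 0.2761
b2 = y0 - m2*x0 = -1 + 14/(-3.6220) = -1 - 3.8653 = -4.8653

y = 0.2761x - 4.8653


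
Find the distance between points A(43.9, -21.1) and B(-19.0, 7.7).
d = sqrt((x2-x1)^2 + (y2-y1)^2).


dx = -19.0 - 43.9 = -62.9
dy = 7.7 + 21.1 = 28.8
d = sqrt(3956.41 + 829.44) = sqrt(4785.85) = 69.1798

69.1798


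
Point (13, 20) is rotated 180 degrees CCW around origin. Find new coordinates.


cos(180) = -1, sin(180) = 0
x' = 13*(-1) - 20*0 = -13
y' = 13*0 + 20*(-1) = -20

(-13, -20)


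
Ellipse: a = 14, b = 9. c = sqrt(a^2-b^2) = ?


c^2 = 14^2 - 9^2 = 196 - 81 = 115
c = sqrt(115) = 10.7238

c = 10.7238


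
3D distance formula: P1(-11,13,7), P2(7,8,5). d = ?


dx=18, dy=-5, dz=-2
d = sqrt(324+25+4) = sqrt(353) = 18.7883

18.7883


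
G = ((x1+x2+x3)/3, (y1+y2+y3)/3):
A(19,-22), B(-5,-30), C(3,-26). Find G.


Gx = (19- 5+3)/3 = 17/3 = 5.6667
Gy = (-22- 30- 26)/3 = -78/3 = -26.0000

G = (5.6667, -26.0000)


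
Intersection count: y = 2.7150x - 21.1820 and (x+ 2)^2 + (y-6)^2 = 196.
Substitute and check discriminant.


Substitute y = 2.7150x - 21.1820: (x+ 2)^2 + (2.7150x- 21.1820-6)^2 = 196
Expand to Ax^2 + Bx + C = 0, where b-k = -27.182
A = 1+m^2 = 8.371225
B = 2(m(b-k) - h) = 2(2.7150*(-27.182) + 2) = -143.59826
C = h^2 + (b-k)^2 - r^2 = 4 + 738.861124 - 196 = 546.861124
disc = B^2-4AC = 20620.4603 - 18311.5901 = 2308.8702
disc > 0

2 intersection points


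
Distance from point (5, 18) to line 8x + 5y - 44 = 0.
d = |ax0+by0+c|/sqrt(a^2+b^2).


|8*5 + 5*18 - 44| = |86| = 86
sqrt(64 + 25) = sqrt(89) = 9.4340
d = 86/sqrt(89) = 9.1160

9.1160


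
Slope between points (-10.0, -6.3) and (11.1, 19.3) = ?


dy = 19.3 + 6.3 = 25.6
dx = 11.1 + 10.0 = 21.1
m = 25.6/21.1 = 1.2133

m = 1.2133


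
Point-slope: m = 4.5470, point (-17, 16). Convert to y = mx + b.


y - 16 = 4.5470(x + 17)
y = 4.5470x + 16 - 4.5470*(-17)
y = 4.5470x + 93.2990

y = 4.5470x + 93.2990


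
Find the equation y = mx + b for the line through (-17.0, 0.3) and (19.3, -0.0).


m = (-0.3)/(36.3) = -0.0083
b = y1 - m*x1 = 0.3 - (-0.3*(-17.0))/(36.3) = 0.3 - 0.1405 = 0.1595

y = -0.0083x + 0.1595


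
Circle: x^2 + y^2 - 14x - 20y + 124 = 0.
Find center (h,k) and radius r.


h = -D/2 = 14/2 = 7
k = -E/2 = 20/2 = 10
r^2 = h^2 + k^2 - F = 49 + 100 - 124 = 25
r = 5

Center (7, 10), radius = 5


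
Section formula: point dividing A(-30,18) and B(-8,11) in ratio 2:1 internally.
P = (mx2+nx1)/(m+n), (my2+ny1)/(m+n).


Px = (2*(-8) + 1*(-30))/3 = -46/3 = -15.3333
Py = (2*11 + 1*18)/3 = 40/3 = 13.3333

P = (-15.3333, 13.3333)


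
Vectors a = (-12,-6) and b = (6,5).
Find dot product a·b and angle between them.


a·b = -12*6 - 6*5 = -72 - 30 = -102
|a| = sqrt(144+36) = 13.4164
|b| = sqrt(36+25) = 7.8102
cos(theta) = -102/(sqrt(180)*sqrt(61)) = -102/sqrt(10980) = -0.973417
theta = arccos(-102/sqrt(10980)) = 166.7595 degrees

a·b = -102, theta = 166.7595 deg


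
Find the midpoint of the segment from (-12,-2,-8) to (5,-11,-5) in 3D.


Mx = (-12+5)/2 = -3.5000
My = (-2- 11)/2 = -6.5000
Mz = (-8- 5)/2 = -6.5000

M = (-3.5000, -6.5000, -6.5000)


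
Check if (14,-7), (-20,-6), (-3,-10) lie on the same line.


14*(-6+ 10) - 20*(-10+ 7) - 3*(-7+ 6)
= 56 + 60 + 3 = 119

No, not collinear (determinant = 119)


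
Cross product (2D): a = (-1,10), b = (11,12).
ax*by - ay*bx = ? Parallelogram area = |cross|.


cross = -1*12 - 10*11 = -12 - 110 = -122
Parallelogram area = |-122| = 122

cross = -122, parallelogram area = 122


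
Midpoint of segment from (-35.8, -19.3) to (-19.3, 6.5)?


Mx = (-35.8 - 19.3)/2 = -55.1/2 = -27.5500
My = (-19.3 + 6.5)/2 = -12.8/2 = -6.4000

(-27.5500, -6.4000)


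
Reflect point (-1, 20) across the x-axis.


Reflection rule for x-axis: (x, -y)
(-1, 20) -> (-1, -20)

(-1, -20)


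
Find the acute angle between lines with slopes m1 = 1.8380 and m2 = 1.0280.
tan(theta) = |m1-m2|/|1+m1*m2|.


m1-m2 = 0.81
1+m1*m2 = 2.889464
tan(theta) = |0.81/2.889464| = 0.280329
theta = arctan(|0.81/2.889464|) = 15.6597 degrees (acute angle)

15.6597 degrees


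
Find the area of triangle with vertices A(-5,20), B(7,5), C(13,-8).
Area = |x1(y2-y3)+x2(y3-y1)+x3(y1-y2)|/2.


-5*(5+ 8) = -65
7*(-8-20) = -196
13*(20-5) = 195
sum = -66
Area = |-66|/2 = 33.0000

33.0000 sq units


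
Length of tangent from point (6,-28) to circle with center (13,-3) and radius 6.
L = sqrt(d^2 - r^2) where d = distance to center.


d = sqrt((6-13)^2 + (-28+ 3)^2) = sqrt(49+625) = 25.9615
L = sqrt(674.0000 - 36) = sqrt(638.0000) = 25.2587

25.2587


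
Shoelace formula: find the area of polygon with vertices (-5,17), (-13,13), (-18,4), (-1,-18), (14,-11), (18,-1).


sum(xi*y_{i+1}) = -5*13 - 13*4 - 18*(-18) - 1*(-11) + 14*(-1) + 18*17 = 510
sum(yi*x_{i+1}) = 17*(-13) + 13*(-18) + 4*(-1) - 18*14 - 11*18 - 1*(-5) = -904
Area = |510 + 904|/2 = 1414/2 = 707.0000

707.0000 sq units


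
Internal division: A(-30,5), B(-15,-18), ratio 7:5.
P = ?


Px = (7*(-15) + 5*(-30))/12 = -255/12 = -21.2500
Py = (7*(-18) + 5*5)/12 = -101/12 = -8.4167

P = (-21.2500, -8.4167)


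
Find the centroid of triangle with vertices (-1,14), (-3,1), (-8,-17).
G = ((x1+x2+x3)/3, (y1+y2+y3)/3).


Gx = (-1- 3- 8)/3 = -12/3 = -4.0000
Gy = (14+1- 17)/3 = -2/3 = -0.6667

G = (-4.0000, -0.6667)


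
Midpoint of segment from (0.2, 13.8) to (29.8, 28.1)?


Mx = (0.2 + 29.8)/2 = 30.0/2 = 15.0000
My = (13.8 + 28.1)/2 = 41.9/2 = 20.9500

(15.0000, 20.9500)


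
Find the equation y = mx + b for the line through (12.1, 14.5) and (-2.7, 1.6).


m = (-12.9)/(-14.8) = 0.8716
b = y1 - m*x1 = 14.5 - (-12.9*12.1)/(-14.8) = 14.5 - 10.5466 = 3.9534

y = 0.8716x + 3.9534


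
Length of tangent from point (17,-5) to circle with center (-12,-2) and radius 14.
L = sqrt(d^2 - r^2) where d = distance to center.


d = sqrt((17+ 12)^2 + (-5+ 2)^2) = sqrt(841+9) = 29.1548
L = sqrt(850.0000 - 196) = sqrt(654.0000) = 25.5734

25.5734


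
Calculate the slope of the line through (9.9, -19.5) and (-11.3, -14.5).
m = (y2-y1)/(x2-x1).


dy = -14.5 + 19.5 = 5.0
dx = -11.3 - 9.9 = -21.2
m = 5.0/(-21.2) = -0.2358

m = -0.2358


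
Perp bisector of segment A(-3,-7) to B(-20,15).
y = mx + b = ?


Midpoint = (-11.5, 4)
Slope of AB = dy/dx = 22/(-17) = -1.2941
Perp slope = -dx/dy = 17/22 = 0.7727
b = My - (perp slope)*Mx = 4 + (-17*(-11.5))/22 = 4 + 8.8864 = 12.8864

y = 0.7727x + 12.8864


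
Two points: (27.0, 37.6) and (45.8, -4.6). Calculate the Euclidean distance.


dx = 45.8 - 27.0 = 18.8
dy = -4.6 - 37.6 = -42.2
d = sqrt(353.44 + 1780.84) = sqrt(2134.28) = 46.1983

46.1983


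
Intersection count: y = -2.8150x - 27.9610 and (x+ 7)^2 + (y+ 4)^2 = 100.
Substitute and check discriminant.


Substitute y = -2.8150x - 27.9610: (x+ 7)^2 + (-2.8150x- 27.9610+ 4)^2 = 100
Expand to Ax^2 + Bx + C = 0, where b-k = -23.961
A = 1+m^2 = 8.924225
B = 2(m(b-k) - h) = 2(-2.8150*(-23.961) + 7) = 148.90043
C = h^2 + (b-k)^2 - r^2 = 49 + 574.129521 - 100 = 523.129521
disc = B^2-4AC = 22171.3381 - 18674.1022 = 3497.2359
disc > 0

2 intersection points


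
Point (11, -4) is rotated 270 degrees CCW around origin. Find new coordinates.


cos(270) = 0, sin(270) = -1
x' = 11*0 + 4*(-1) = -4
y' = 11*(-1) - 4*0 = -11

(-4, -11)


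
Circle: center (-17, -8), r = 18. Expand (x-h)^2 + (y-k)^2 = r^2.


(x+ 17)^2 + (y+ 8)^2 = 18^2
D = -2h = 34, E = -2k = 16
F = h^2+k^2-r^2 = 289+64-324 = 29

x^2 + y^2 + 34x + 16y + 29 = 0


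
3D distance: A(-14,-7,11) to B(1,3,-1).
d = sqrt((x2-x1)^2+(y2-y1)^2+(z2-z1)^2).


dx=15, dy=10, dz=-12
d = sqrt(225+100+144) = sqrt(469) = 21.6564

21.6564


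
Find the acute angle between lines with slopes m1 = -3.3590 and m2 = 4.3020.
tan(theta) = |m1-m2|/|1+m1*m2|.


m1-m2 = -7.661
1+m1*m2 = -13.450418
tan(theta) = |-7.661/(-13.450418)| = 0.569573
theta = arctan(|-7.661/(-13.450418)|) = 29.6647 degrees (acute angle)

29.6647 degrees


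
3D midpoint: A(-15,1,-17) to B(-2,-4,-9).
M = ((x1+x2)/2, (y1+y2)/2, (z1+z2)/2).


Mx = (-15- 2)/2 = -8.5000
My = (1- 4)/2 = -1.5000
Mz = (-17- 9)/2 = -13.0000

M = (-8.5000, -1.5000, -13.0000)


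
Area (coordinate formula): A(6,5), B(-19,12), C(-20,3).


6*(12-3) = 54
-19*(3-5) = 38
-20*(5-12) = 140
sum = 232
Area = |232|/2 = 116.0000

116.0000 sq units


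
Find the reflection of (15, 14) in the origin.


Reflection rule for origin: (-x, -y)
(15, 14) -> (-15, -14)

(-15, -14)


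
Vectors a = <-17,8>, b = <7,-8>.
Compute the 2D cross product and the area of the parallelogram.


cross = -17*(-8) - 8*7 = 136 - 56 = 80
Parallelogram area = |80| = 80

cross = 80, parallelogram area = 80


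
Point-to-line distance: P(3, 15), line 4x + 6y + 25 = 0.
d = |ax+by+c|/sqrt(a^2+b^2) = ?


|4*3 + 6*15 + 25| = |127| = 127
sqrt(16 + 36) = sqrt(52) = 7.2111
d = 127/sqrt(52) = 17.6117

17.6117


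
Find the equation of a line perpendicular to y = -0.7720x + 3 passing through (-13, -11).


Perpendicular slope = -1/m1 = -1/(-0.7720) = 1.2953
b2 = y0 - m2*x0 = -11 - 13/(-0.7720) = -11 + 16.8394 = 5.8394

y = 1.2953x + 5.8394


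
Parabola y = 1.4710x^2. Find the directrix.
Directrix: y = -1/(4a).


a = 1.4710
1/(4a) = 0.1700
directrix: y = -0.1700 = -0.1700

y = -0.1700


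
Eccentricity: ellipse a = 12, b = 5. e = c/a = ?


c = sqrt(144-25) = sqrt(119) = 10.9087
e = c/a = sqrt(119)/12 = 0.9091

e = 0.9091


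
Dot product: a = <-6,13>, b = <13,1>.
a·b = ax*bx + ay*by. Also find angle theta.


a·b = -6*13 + 13*1 = -78 + 13 = -65
|a| = sqrt(36+169) = 14.3178
|b| = sqrt(169+1) = 13.0384
cos(theta) = -65/(sqrt(205)*sqrt(170)) = -65/sqrt(34850) = -0.348187
theta = arccos(-65/sqrt(34850)) = 110.3764 degrees

a·b = -65, theta = 110.3764 deg


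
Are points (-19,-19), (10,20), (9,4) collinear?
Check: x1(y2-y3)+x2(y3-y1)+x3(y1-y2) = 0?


-19*(20-4) + 10*(4+ 19) + 9*(-19-20)
= -304 + 230 - 351 = -425

No, not collinear (determinant = -425)


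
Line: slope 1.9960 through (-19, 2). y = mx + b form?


y - 2 = 1.9960(x + 19)
y = 1.9960x + 2 - 1.9960*(-19)
y = 1.9960x + 39.9240

y = 1.9960x + 39.9240


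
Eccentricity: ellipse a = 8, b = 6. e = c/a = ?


c = sqrt(64-36) = sqrt(28) = 5.2915
e = c/a = sqrt(28)/8 = 0.6614

e = 0.6614


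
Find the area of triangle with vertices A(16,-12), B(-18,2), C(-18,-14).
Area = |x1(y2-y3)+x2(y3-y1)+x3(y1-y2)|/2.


16*(2+ 14) = 256
-18*(-14+ 12) = 36
-18*(-12-2) = 252
sum = 544
Area = |544|/2 = 272.0000

272.0000 sq units


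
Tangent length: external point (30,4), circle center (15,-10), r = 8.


d = sqrt((30-15)^2 + (4+ 10)^2) = sqrt(225+196) = 20.5183
L = sqrt(421.0000 - 64) = sqrt(357.0000) = 18.8944

18.8944


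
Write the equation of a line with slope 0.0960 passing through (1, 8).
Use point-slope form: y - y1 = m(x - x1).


y - 8 = 0.0960(x - 1)
y = 0.0960x + 8 - 0.0960*1
y = 0.0960x + 7.9040

y = 0.0960x + 7.9040


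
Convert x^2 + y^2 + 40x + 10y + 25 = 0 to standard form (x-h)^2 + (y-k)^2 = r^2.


h = -D/2 = -40/2 = -20
k = -E/2 = -10/2 = -5
r^2 = h^2 + k^2 - F = 400 + 25 - 25 = 400
r = 20

Center (-20, -5), radius = 20


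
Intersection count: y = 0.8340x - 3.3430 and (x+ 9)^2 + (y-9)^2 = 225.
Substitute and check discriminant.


Substitute y = 0.8340x - 3.3430: (x+ 9)^2 + (0.8340x- 3.3430-9)^2 = 225
Expand to Ax^2 + Bx + C = 0, where b-k = -12.343
A = 1+m^2 = 1.695556
B = 2(m(b-k) - h) = 2(0.8340*(-12.343) + 9) = -2.588124
C = h^2 + (b-k)^2 - r^2 = 81 + 152.349649 - 225 = 8.349649
disc = B^2-4AC = 6.6984 - 56.6292 = -49.9308
disc < 0

0 intersection points


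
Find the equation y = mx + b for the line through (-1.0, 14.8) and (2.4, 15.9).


m = (1.1)/(3.4) = 0.3235
b = y1 - m*x1 = 14.8 - (1.1*(-1.0))/(3.4) = 14.8 + 0.3235 = 15.1235

y = 0.3235x + 15.1235


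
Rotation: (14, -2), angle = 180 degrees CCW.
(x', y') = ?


cos(180) = -1, sin(180) = 0
x' = 14*(-1) + 2*0 = -14
y' = 14*0 - 2*(-1) = 2

(-14, 2)


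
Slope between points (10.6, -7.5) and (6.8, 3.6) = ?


dy = 3.6 + 7.5 = 11.1
dx = 6.8 - 10.6 = -3.8
m = 11.1/(-3.8) = -2.9211

m = -2.9211


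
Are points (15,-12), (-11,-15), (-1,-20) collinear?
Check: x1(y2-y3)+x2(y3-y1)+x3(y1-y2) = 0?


15*(-15+ 20) - 11*(-20+ 12) - 1*(-12+ 15)
= 75 + 88 - 3 = 160

No, not collinear (determinant = 160)


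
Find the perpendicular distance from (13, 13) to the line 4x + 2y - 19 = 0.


|4*13 + 2*13 - 19| = |59| = 59
sqrt(16 + 4) = sqrt(20) = 4.4721
d = 59/sqrt(20) = 13.1928

13.1928


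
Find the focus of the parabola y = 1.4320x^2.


a = 1.4320
4a = 5.7280
focus = (0, 1/5.7280) = (0, 0.1746)

Focus = (0, 0.1746)


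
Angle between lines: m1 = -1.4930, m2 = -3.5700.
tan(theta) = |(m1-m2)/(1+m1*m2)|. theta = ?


m1-m2 = 2.077
1+m1*m2 = 6.33001
tan(theta) = |2.077/6.33001| = 0.328120
theta = arctan(|2.077/6.33001|) = 18.1657 degrees (acute angle)

18.1657 degrees


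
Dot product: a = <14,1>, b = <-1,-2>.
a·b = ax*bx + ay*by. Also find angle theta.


a·b = 14*(-1) + 1*(-2) = -14 - 2 = -16
|a| = sqrt(196+1) = 14.0357
|b| = sqrt(1+4) = 2.2361
cos(theta) = -16/(sqrt(197)*sqrt(5)) = -16/sqrt(985) = -0.509802
theta = arccos(-16/sqrt(985)) = 120.6507 degrees

a·b = -16, theta = 120.6507 deg


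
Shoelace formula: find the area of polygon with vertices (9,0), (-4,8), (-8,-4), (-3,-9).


sum(xi*y_{i+1}) = 9*8 - 4*(-4) - 8*(-9) - 3*0 = 160
sum(yi*x_{i+1}) = 0*(-4) + 8*(-8) - 4*(-3) - 9*9 = -133
Area = |160 + 133|/2 = 293/2 = 146.5000

146.5000 sq units


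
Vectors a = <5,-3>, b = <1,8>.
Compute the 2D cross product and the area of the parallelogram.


cross = 5*8 + 3*1 = 40 + 3 = 43
Parallelogram area = |43| = 43

cross = 43, parallelogram area = 43


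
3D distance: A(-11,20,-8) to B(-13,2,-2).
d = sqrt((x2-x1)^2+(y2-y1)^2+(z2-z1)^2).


dx=-2, dy=-18, dz=6
d = sqrt(4+324+36) = sqrt(364) = 19.0788

19.0788


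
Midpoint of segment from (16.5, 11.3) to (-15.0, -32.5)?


Mx = (16.5 - 15.0)/2 = 1.5/2 = 0.7500
My = (11.3 - 32.5)/2 = -21.2/2 = -10.6000

(0.7500, -10.6000)


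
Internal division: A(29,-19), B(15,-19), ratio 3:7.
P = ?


Px = (3*15 + 7*29)/10 = 248/10 = 24.8000
Py = (3*(-19) + 7*(-19))/10 = -190/10 = -19.0000

P = (24.8000, -19.0000)


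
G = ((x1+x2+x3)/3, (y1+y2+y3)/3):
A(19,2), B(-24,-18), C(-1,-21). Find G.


Gx = (19- 24- 1)/3 = -6/3 = -2.0000
Gy = (2- 18- 21)/3 = -37/3 = -12.3333

G = (-2.0000, -12.3333)


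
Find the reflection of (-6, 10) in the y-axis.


Reflection rule for y-axis: (-x, y)
(-6, 10) -> (6, 10)

(6, 10)


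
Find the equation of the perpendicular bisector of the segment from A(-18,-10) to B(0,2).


Midpoint = (-9, -4)
Slope of AB = dy/dx = 12/18 = 0.6667
Perp slope = -dx/dy = -18/12 = -1.5000
b = My - (perp slope)*Mx = -4 + (18*(-9))/12 = -4 - 13.5000 = -17.5000

y = -1.5000x - 17.5000


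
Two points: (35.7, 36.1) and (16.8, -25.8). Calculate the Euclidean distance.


dx = 16.8 - 35.7 = -18.9
dy = -25.8 - 36.1 = -61.9
d = sqrt(357.21 + 3831.61) = sqrt(4188.82) = 64.7211

64.7211


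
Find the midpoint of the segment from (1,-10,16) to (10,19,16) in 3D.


Mx = (1+10)/2 = 5.5000
My = (-10+19)/2 = 4.5000
Mz = (16+16)/2 = 16.0000

M = (5.5000, 4.5000, 16.0000)


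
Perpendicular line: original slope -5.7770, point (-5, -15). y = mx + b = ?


Perpendicular slope = -1/m1 = -1/(-5.7770) = 0.1731
b2 = y0 - m2*x0 = -15 - 5/(-5.7770) = -15 + 0.8655 = -14.1345

y = 0.1731x - 14.1345


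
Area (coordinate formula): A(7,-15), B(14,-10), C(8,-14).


7*(-10+ 14) = 28
14*(-14+ 15) = 14
8*(-15+ 10) = -40
sum = 2
Area = |2|/2 = 1.0000

1.0000 sq units


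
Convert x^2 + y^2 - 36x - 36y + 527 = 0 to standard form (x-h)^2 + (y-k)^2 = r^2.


h = -D/2 = 36/2 = 18
k = -E/2 = 36/2 = 18
r^2 = h^2 + k^2 - F = 324 + 324 - 527 = 121
r = 11

Center (18, 18), radius = 11


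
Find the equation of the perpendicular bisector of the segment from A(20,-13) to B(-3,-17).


Midpoint = (8.5, -15)
Slope of AB = dy/dx = -4/(-23) = 0.1739
Perp slope = -dx/dy = -23/4 = -5.7500
b = My - (perp slope)*Mx = -15 + (-23*8.5)/(-4) = -15 + 48.8750 = 33.8750

y = -5.7500x + 33.8750


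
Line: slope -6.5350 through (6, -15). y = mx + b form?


y + 15 = -6.5350(x - 6)
y = -6.5350x - 15 + 6.5350*6
y = -6.5350x + 24.2100

y = -6.5350x + 24.2100


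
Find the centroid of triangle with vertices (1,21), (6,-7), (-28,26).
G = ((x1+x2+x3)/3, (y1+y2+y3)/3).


Gx = (1+6- 28)/3 = -21/3 = -7.0000
Gy = (21- 7+26)/3 = 40/3 = 13.3333

G = (-7.0000, 13.3333)


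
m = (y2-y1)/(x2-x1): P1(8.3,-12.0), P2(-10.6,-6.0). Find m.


dy = -6.0 + 12.0 = 6.0
dx = -10.6 - 8.3 = -18.9
m = 6.0/(-18.9) = -0.3175

m = -0.3175
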